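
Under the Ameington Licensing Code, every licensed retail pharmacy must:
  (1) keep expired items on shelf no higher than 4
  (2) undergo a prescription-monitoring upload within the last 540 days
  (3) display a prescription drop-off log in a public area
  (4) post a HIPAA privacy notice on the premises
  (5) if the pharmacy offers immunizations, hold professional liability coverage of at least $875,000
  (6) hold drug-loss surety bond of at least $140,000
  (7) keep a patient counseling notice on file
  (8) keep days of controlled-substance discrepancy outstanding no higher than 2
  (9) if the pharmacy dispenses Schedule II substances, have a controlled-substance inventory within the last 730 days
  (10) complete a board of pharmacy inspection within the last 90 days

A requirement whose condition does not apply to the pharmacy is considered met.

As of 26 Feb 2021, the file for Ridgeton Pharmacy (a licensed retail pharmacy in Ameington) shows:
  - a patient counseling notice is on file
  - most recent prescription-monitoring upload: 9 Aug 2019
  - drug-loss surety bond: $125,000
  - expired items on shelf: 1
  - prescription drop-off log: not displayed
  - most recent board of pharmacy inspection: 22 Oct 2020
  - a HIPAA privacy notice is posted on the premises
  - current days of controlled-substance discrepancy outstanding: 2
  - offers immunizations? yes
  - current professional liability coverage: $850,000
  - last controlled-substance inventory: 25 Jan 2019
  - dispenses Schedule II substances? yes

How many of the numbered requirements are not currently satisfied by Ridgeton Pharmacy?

1. expired items on shelf 1 ≤ 4 → met
2. prescription-monitoring upload 567 days ago vs limit 540 → not met
3. prescription drop-off log absent → not met
4. HIPAA privacy notice present → met
5. condition 'offers immunizations' holds; professional liability coverage $850,000 < $875,000 → not met
6. drug-loss surety bond $125,000 < $140,000 → not met
7. patient counseling notice present → met
8. days of controlled-substance discrepancy outstanding 2 ≤ 2 → met
9. condition 'dispenses Schedule II substances' holds; controlled-substance inventory 763 days ago vs limit 730 → not met
10. board of pharmacy inspection 127 days ago vs limit 90 → not met
Not met: 6 of 10

6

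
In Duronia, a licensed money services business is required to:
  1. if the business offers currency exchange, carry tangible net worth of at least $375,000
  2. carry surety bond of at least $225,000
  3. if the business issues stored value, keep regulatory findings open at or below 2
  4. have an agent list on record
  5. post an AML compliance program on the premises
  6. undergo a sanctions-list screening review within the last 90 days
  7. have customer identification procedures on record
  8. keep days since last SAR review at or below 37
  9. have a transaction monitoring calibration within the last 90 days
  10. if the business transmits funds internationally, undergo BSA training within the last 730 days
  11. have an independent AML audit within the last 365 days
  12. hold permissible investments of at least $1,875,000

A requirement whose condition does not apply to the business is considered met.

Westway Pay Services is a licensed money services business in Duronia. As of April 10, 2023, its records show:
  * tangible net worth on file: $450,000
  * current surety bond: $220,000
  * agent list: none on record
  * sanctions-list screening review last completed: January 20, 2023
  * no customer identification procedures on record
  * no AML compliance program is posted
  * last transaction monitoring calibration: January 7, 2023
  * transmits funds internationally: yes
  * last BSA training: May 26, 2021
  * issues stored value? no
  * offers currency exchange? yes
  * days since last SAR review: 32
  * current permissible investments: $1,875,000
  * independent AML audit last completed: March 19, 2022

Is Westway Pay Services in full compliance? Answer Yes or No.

1. condition 'offers currency exchange' holds; tangible net worth $450,000 ≥ $375,000 → met
2. surety bond $220,000 < $225,000 → not met
3. condition 'issues stored value' does not hold → requirement n/a → met
4. agent list absent → not met
5. AML compliance program absent → not met
6. sanctions-list screening review 80 days ago vs limit 90 → met
7. customer identification procedures absent → not met
8. days since last SAR review 32 ≤ 37 → met
9. transaction monitoring calibration 93 days ago vs limit 90 → not met
10. condition 'transmits funds internationally' holds; BSA training 684 days ago vs limit 730 → met
11. independent AML audit 387 days ago vs limit 365 → not met
12. permissible investments $1,875,000 ≥ $1,875,000 → met
Not met: 2, 4, 5, 7, 9, 11

No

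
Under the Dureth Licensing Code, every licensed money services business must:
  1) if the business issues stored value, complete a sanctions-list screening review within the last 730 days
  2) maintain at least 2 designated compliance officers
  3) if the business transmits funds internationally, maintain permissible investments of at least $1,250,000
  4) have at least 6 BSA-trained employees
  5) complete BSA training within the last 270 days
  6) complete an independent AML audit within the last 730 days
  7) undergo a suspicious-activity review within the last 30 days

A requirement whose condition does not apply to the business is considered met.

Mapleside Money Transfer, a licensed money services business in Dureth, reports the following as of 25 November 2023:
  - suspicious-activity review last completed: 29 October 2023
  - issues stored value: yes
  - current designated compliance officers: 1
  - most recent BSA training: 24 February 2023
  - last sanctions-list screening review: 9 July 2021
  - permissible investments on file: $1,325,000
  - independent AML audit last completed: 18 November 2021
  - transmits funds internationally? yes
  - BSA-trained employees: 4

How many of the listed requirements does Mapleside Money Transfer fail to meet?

1. condition 'issues stored value' holds; sanctions-list screening review 869 days ago vs limit 730 → not met
2. designated compliance officers 1 < 2 → not met
3. condition 'transmits funds internationally' holds; permissible investments $1,325,000 ≥ $1,250,000 → met
4. BSA-trained employees 4 < 6 → not met
5. BSA training 274 days ago vs limit 270 → not met
6. independent AML audit 737 days ago vs limit 730 → not met
7. suspicious-activity review 27 days ago vs limit 30 → met
Not met: 5 of 7

5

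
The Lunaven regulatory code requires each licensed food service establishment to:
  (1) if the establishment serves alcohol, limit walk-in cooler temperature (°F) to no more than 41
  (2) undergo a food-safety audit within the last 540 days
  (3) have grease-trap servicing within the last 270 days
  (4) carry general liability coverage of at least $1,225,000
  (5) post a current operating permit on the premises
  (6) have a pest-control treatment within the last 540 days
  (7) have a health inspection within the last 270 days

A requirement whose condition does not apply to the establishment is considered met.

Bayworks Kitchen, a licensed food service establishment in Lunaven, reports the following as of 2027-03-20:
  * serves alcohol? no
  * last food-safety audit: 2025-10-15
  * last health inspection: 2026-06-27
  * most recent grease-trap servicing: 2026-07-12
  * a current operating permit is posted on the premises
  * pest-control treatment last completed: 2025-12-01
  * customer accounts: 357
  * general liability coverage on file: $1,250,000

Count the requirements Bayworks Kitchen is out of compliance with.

1. condition 'serves alcohol' does not hold → requirement n/a → met
2. food-safety audit 521 days ago vs limit 540 → met
3. grease-trap servicing 251 days ago vs limit 270 → met
4. general liability coverage $1,250,000 ≥ $1,225,000 → met
5. current operating permit present → met
6. pest-control treatment 474 days ago vs limit 540 → met
7. health inspection 266 days ago vs limit 270 → met
Not met: 0 of 7

0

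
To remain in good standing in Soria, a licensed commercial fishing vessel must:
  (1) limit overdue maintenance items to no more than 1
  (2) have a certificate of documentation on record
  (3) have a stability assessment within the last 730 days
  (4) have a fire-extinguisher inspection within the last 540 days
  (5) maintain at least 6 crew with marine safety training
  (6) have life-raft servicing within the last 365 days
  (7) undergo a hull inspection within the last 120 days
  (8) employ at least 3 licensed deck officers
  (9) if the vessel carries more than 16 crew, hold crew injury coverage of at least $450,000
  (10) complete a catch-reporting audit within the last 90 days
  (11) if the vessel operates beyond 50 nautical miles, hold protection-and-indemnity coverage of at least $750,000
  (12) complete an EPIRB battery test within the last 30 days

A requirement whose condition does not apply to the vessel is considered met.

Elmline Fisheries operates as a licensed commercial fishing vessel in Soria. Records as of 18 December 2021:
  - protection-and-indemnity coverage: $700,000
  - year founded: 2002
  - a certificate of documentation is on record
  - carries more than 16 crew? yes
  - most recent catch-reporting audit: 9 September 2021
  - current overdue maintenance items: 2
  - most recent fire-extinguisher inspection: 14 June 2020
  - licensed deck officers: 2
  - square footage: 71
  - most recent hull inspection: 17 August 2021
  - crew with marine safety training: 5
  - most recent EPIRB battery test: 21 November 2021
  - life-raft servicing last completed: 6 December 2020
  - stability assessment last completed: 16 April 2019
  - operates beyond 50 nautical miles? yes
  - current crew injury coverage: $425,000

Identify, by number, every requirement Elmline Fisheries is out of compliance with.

1, 3, 4, 5, 6, 7, 8, 9, 10, 11

1. overdue maintenance items 2 > 1 → not met
2. certificate of documentation present → met
3. stability assessment 977 days ago vs limit 730 → not met
4. fire-extinguisher inspection 552 days ago vs limit 540 → not met
5. crew with marine safety training 5 < 6 → not met
6. life-raft servicing 377 days ago vs limit 365 → not met
7. hull inspection 123 days ago vs limit 120 → not met
8. licensed deck officers 2 < 3 → not met
9. condition 'carries more than 16 crew' holds; crew injury coverage $425,000 < $450,000 → not met
10. catch-reporting audit 100 days ago vs limit 90 → not met
11. condition 'operates beyond 50 nautical miles' holds; protection-and-indemnity coverage $700,000 < $750,000 → not met
12. EPIRB battery test 27 days ago vs limit 30 → met
Not met: 1, 3, 4, 5, 6, 7, 8, 9, 10, 11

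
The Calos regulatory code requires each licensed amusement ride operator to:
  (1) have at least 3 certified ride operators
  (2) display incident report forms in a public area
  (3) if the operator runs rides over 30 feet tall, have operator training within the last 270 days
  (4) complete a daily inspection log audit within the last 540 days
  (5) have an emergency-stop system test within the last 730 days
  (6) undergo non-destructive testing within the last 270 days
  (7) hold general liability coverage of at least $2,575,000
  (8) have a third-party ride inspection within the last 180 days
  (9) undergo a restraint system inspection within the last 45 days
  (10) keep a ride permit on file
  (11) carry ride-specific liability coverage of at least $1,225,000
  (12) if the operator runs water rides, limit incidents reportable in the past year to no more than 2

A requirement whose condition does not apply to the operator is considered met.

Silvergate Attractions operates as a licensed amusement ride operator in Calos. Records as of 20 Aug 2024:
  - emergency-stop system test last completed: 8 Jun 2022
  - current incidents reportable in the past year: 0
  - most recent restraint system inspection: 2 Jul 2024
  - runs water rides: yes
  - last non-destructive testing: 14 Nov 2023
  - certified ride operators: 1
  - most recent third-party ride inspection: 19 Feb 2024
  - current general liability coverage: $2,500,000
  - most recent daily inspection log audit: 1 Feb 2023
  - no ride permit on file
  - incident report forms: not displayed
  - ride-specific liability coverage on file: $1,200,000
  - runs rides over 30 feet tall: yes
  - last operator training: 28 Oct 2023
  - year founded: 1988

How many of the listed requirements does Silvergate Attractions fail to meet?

11

1. certified ride operators 1 < 3 → not met
2. incident report forms absent → not met
3. condition 'runs rides over 30 feet tall' holds; operator training 297 days ago vs limit 270 → not met
4. daily inspection log audit 566 days ago vs limit 540 → not met
5. emergency-stop system test 804 days ago vs limit 730 → not met
6. non-destructive testing 280 days ago vs limit 270 → not met
7. general liability coverage $2,500,000 < $2,575,000 → not met
8. third-party ride inspection 183 days ago vs limit 180 → not met
9. restraint system inspection 49 days ago vs limit 45 → not met
10. ride permit absent → not met
11. ride-specific liability coverage $1,200,000 < $1,225,000 → not met
12. condition 'runs water rides' holds; incidents reportable in the past year 0 ≤ 2 → met
Not met: 11 of 12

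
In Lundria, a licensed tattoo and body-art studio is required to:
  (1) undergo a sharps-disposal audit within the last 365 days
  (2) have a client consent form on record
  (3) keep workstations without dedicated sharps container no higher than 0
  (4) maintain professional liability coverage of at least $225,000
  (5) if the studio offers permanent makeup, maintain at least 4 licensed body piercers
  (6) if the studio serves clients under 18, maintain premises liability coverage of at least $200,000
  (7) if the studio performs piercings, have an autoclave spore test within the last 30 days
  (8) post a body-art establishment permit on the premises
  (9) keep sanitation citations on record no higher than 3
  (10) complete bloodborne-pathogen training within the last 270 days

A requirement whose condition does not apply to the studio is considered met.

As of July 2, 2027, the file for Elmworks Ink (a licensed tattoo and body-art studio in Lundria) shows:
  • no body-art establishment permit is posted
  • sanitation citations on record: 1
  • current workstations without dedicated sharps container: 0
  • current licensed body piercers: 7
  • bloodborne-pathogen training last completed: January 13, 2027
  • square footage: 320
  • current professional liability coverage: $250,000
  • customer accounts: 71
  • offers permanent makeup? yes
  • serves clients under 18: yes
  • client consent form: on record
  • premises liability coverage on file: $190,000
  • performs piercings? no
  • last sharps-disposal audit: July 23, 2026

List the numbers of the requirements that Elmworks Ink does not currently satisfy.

6, 8

1. sharps-disposal audit 344 days ago vs limit 365 → met
2. client consent form present → met
3. workstations without dedicated sharps container 0 ≤ 0 → met
4. professional liability coverage $250,000 ≥ $225,000 → met
5. condition 'offers permanent makeup' holds; licensed body piercers 7 ≥ 4 → met
6. condition 'serves clients under 18' holds; premises liability coverage $190,000 < $200,000 → not met
7. condition 'performs piercings' does not hold → requirement n/a → met
8. body-art establishment permit absent → not met
9. sanitation citations on record 1 ≤ 3 → met
10. bloodborne-pathogen training 170 days ago vs limit 270 → met
Not met: 6, 8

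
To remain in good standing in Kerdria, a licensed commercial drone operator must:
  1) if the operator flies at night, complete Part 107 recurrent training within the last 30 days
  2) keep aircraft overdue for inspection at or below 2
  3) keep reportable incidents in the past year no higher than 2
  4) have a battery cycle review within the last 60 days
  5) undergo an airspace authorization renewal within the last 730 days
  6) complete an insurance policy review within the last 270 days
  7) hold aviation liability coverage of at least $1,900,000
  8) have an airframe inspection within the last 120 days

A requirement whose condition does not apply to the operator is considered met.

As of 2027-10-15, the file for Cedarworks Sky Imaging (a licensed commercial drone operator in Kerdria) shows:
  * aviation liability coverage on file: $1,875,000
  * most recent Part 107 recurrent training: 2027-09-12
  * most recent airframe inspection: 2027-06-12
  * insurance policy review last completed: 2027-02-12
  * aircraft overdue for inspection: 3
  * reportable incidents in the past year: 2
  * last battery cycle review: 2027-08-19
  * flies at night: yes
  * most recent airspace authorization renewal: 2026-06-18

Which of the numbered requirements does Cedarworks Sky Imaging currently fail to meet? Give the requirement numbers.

1, 2, 7, 8

1. condition 'flies at night' holds; Part 107 recurrent training 33 days ago vs limit 30 → not met
2. aircraft overdue for inspection 3 > 2 → not met
3. reportable incidents in the past year 2 ≤ 2 → met
4. battery cycle review 57 days ago vs limit 60 → met
5. airspace authorization renewal 484 days ago vs limit 730 → met
6. insurance policy review 245 days ago vs limit 270 → met
7. aviation liability coverage $1,875,000 < $1,900,000 → not met
8. airframe inspection 125 days ago vs limit 120 → not met
Not met: 1, 2, 7, 8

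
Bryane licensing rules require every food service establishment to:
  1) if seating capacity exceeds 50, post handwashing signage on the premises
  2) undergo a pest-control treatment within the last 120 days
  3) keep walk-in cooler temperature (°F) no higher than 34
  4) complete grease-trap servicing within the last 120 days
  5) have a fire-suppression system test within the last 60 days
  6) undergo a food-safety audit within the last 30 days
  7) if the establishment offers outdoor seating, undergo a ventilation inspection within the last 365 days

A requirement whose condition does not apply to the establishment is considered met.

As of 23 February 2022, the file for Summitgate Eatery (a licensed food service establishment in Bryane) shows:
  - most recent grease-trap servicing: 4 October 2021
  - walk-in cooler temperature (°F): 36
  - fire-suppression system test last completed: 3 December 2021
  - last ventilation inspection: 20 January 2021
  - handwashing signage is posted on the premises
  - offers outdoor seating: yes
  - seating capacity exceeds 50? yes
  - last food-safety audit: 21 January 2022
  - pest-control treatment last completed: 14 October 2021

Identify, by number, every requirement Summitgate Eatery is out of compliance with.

2, 3, 4, 5, 6, 7

1. condition 'seating capacity exceeds 50' holds; handwashing signage present → met
2. pest-control treatment 132 days ago vs limit 120 → not met
3. walk-in cooler temperature (°F) 36 > 34 → not met
4. grease-trap servicing 142 days ago vs limit 120 → not met
5. fire-suppression system test 82 days ago vs limit 60 → not met
6. food-safety audit 33 days ago vs limit 30 → not met
7. condition 'offers outdoor seating' holds; ventilation inspection 399 days ago vs limit 365 → not met
Not met: 2, 3, 4, 5, 6, 7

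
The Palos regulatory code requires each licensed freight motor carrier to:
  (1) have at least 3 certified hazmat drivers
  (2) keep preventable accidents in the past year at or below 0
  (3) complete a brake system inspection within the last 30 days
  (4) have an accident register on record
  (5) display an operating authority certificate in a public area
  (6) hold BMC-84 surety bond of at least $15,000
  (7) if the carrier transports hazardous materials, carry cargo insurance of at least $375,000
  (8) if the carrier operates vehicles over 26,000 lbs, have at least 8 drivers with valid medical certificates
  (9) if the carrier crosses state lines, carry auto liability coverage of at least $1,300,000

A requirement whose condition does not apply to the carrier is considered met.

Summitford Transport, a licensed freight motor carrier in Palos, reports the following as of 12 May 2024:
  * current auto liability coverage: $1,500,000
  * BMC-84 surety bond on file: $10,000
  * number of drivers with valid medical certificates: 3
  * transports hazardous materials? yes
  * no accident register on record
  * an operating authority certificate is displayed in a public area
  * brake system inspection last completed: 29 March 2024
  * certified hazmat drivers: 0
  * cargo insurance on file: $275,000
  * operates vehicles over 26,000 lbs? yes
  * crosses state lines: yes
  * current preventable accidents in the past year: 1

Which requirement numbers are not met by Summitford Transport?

1, 2, 3, 4, 6, 7, 8

1. certified hazmat drivers 0 < 3 → not met
2. preventable accidents in the past year 1 > 0 → not met
3. brake system inspection 44 days ago vs limit 30 → not met
4. accident register absent → not met
5. operating authority certificate present → met
6. BMC-84 surety bond $10,000 < $15,000 → not met
7. condition 'transports hazardous materials' holds; cargo insurance $275,000 < $375,000 → not met
8. condition 'operates vehicles over 26,000 lbs' holds; drivers with valid medical certificates 3 < 8 → not met
9. condition 'crosses state lines' holds; auto liability coverage $1,500,000 ≥ $1,300,000 → met
Not met: 1, 2, 3, 4, 6, 7, 8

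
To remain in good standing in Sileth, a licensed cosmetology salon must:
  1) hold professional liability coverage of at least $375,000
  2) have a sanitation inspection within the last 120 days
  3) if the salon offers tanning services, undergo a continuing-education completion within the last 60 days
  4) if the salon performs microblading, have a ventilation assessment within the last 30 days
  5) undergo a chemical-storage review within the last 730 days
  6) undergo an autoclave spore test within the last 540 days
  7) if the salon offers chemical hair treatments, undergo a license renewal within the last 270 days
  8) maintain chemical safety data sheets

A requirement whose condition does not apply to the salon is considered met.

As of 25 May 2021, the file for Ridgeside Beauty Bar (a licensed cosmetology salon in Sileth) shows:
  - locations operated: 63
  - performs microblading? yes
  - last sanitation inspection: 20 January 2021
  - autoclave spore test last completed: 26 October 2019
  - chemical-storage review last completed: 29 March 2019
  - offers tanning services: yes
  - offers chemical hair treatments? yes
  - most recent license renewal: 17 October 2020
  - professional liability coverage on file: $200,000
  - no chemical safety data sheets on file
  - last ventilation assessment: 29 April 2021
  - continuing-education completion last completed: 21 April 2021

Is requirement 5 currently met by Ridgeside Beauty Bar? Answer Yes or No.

5. chemical-storage review 788 days ago vs limit 730 → not met

No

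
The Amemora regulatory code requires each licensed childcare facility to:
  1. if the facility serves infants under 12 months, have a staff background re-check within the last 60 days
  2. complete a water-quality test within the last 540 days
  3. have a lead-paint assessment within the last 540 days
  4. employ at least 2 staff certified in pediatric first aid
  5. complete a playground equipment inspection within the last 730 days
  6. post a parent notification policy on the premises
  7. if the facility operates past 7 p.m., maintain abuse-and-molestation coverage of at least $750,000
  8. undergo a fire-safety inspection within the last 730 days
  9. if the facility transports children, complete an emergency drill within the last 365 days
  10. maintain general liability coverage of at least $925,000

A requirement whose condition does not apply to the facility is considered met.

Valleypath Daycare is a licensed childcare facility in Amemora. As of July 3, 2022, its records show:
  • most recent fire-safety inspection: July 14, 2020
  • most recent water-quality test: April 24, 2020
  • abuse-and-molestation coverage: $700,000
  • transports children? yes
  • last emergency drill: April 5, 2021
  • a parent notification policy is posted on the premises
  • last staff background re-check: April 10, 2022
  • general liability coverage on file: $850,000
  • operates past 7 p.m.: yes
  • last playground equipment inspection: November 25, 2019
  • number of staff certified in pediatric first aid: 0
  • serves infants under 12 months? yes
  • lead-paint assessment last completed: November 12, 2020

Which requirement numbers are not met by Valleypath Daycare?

1. condition 'serves infants under 12 months' holds; staff background re-check 84 days ago vs limit 60 → not met
2. water-quality test 800 days ago vs limit 540 → not met
3. lead-paint assessment 598 days ago vs limit 540 → not met
4. staff certified in pediatric first aid 0 < 2 → not met
5. playground equipment inspection 951 days ago vs limit 730 → not met
6. parent notification policy present → met
7. condition 'operates past 7 p.m.' holds; abuse-and-molestation coverage $700,000 < $750,000 → not met
8. fire-safety inspection 719 days ago vs limit 730 → met
9. condition 'transports children' holds; emergency drill 454 days ago vs limit 365 → not met
10. general liability coverage $850,000 < $925,000 → not met
Not met: 1, 2, 3, 4, 5, 7, 9, 10

1, 2, 3, 4, 5, 7, 9, 10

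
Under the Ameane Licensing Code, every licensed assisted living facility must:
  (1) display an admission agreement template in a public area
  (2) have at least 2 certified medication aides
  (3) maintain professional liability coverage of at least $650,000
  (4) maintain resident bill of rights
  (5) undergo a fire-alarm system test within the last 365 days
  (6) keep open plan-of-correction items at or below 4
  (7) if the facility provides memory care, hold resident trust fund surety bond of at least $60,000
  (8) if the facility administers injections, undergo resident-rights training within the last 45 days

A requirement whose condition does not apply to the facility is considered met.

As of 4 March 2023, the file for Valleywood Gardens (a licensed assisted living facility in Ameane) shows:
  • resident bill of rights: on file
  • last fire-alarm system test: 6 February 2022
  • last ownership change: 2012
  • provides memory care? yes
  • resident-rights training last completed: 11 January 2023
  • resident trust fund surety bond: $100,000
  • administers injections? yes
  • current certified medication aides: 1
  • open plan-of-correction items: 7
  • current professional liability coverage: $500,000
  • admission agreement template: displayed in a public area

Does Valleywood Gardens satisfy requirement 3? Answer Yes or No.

3. professional liability coverage $500,000 < $650,000 → not met

No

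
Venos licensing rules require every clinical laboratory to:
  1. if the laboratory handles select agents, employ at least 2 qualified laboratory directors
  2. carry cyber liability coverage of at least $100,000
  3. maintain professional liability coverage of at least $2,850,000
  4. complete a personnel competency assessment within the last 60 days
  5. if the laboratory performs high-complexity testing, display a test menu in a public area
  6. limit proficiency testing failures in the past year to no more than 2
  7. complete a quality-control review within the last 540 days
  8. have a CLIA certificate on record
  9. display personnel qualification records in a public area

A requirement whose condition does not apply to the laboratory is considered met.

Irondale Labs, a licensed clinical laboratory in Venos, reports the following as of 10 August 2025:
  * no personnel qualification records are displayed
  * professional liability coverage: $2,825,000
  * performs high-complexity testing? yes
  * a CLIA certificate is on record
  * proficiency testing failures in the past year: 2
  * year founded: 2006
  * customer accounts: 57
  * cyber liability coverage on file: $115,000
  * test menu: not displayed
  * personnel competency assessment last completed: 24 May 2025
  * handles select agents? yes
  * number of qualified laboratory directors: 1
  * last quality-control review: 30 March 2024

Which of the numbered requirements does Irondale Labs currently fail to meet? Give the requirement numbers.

1, 3, 4, 5, 9

1. condition 'handles select agents' holds; qualified laboratory directors 1 < 2 → not met
2. cyber liability coverage $115,000 ≥ $100,000 → met
3. professional liability coverage $2,825,000 < $2,850,000 → not met
4. personnel competency assessment 78 days ago vs limit 60 → not met
5. condition 'performs high-complexity testing' holds; test menu absent → not met
6. proficiency testing failures in the past year 2 ≤ 2 → met
7. quality-control review 498 days ago vs limit 540 → met
8. CLIA certificate present → met
9. personnel qualification records absent → not met
Not met: 1, 3, 4, 5, 9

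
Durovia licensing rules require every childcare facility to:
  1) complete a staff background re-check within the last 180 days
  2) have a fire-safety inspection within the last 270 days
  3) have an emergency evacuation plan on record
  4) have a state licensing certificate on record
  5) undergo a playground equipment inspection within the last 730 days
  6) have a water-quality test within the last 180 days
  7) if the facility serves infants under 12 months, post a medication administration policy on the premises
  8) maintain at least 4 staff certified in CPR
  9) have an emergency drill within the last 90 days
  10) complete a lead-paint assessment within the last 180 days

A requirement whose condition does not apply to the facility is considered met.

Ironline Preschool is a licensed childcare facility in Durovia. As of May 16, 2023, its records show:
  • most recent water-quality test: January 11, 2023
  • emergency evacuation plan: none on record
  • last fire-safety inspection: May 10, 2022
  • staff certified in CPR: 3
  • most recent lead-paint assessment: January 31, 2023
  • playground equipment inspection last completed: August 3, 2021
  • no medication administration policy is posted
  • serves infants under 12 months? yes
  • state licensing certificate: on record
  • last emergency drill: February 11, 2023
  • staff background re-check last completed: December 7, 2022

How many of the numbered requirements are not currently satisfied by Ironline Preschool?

5

1. staff background re-check 160 days ago vs limit 180 → met
2. fire-safety inspection 371 days ago vs limit 270 → not met
3. emergency evacuation plan absent → not met
4. state licensing certificate present → met
5. playground equipment inspection 651 days ago vs limit 730 → met
6. water-quality test 125 days ago vs limit 180 → met
7. condition 'serves infants under 12 months' holds; medication administration policy absent → not met
8. staff certified in CPR 3 < 4 → not met
9. emergency drill 94 days ago vs limit 90 → not met
10. lead-paint assessment 105 days ago vs limit 180 → met
Not met: 5 of 10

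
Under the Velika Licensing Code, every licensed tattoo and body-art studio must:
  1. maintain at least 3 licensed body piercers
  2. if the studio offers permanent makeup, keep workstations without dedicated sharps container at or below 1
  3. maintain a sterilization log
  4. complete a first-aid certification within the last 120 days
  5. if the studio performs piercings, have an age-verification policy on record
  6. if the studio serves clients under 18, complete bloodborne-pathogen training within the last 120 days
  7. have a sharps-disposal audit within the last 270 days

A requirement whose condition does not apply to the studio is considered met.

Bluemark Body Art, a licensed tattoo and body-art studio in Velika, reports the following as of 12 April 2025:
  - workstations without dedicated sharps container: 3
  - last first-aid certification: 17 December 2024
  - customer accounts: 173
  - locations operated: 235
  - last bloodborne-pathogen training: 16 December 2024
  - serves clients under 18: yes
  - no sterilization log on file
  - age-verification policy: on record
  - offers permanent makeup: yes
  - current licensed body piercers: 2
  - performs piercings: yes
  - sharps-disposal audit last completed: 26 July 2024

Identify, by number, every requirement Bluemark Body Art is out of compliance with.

1. licensed body piercers 2 < 3 → not met
2. condition 'offers permanent makeup' holds; workstations without dedicated sharps container 3 > 1 → not met
3. sterilization log absent → not met
4. first-aid certification 116 days ago vs limit 120 → met
5. condition 'performs piercings' holds; age-verification policy present → met
6. condition 'serves clients under 18' holds; bloodborne-pathogen training 117 days ago vs limit 120 → met
7. sharps-disposal audit 260 days ago vs limit 270 → met
Not met: 1, 2, 3

1, 2, 3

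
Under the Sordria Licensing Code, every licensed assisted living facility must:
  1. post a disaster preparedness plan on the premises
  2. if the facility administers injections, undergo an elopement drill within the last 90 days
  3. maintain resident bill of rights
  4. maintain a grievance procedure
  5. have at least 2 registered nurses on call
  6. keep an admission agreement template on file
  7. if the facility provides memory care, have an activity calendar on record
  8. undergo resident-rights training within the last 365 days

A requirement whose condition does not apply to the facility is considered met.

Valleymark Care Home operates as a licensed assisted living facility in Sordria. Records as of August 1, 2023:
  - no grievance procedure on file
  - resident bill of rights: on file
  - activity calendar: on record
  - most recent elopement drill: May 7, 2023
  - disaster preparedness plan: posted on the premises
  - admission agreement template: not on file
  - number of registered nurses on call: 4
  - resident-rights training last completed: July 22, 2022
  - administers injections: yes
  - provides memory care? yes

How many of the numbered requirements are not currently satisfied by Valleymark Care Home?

3

1. disaster preparedness plan present → met
2. condition 'administers injections' holds; elopement drill 86 days ago vs limit 90 → met
3. resident bill of rights present → met
4. grievance procedure absent → not met
5. registered nurses on call 4 ≥ 2 → met
6. admission agreement template absent → not met
7. condition 'provides memory care' holds; activity calendar present → met
8. resident-rights training 375 days ago vs limit 365 → not met
Not met: 3 of 8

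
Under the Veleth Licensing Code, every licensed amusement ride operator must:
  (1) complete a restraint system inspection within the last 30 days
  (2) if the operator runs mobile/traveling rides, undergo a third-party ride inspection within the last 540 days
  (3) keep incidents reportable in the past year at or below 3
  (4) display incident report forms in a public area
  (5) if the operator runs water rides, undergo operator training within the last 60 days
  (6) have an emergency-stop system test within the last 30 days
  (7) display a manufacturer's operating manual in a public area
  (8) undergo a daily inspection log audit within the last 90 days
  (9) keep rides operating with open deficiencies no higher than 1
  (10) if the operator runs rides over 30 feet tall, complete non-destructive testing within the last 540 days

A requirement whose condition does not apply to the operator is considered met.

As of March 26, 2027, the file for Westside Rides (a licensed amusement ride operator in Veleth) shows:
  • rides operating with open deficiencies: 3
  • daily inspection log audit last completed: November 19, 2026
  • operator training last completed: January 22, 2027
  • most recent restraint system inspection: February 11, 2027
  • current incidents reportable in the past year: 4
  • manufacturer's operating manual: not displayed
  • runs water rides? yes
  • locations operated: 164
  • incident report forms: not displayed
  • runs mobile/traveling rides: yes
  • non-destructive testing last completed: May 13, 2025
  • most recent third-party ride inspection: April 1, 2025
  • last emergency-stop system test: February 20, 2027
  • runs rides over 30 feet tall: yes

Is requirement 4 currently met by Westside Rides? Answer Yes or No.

4. incident report forms absent → not met

No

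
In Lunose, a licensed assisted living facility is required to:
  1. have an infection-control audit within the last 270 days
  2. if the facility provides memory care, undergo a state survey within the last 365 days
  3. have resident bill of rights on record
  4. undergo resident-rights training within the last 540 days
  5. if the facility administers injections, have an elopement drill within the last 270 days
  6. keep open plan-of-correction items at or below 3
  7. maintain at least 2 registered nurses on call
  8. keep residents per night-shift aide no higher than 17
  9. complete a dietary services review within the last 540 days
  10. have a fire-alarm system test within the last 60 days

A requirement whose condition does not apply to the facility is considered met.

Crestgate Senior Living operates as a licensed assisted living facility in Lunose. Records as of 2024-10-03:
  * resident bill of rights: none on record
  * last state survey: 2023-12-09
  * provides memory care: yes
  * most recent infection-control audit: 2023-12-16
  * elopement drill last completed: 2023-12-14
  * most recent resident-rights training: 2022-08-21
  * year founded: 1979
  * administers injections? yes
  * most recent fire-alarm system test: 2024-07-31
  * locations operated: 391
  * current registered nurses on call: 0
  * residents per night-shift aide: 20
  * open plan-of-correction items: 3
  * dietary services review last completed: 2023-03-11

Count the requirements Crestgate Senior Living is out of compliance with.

1. infection-control audit 292 days ago vs limit 270 → not met
2. condition 'provides memory care' holds; state survey 299 days ago vs limit 365 → met
3. resident bill of rights absent → not met
4. resident-rights training 774 days ago vs limit 540 → not met
5. condition 'administers injections' holds; elopement drill 294 days ago vs limit 270 → not met
6. open plan-of-correction items 3 ≤ 3 → met
7. registered nurses on call 0 < 2 → not met
8. residents per night-shift aide 20 > 17 → not met
9. dietary services review 572 days ago vs limit 540 → not met
10. fire-alarm system test 64 days ago vs limit 60 → not met
Not met: 8 of 10

8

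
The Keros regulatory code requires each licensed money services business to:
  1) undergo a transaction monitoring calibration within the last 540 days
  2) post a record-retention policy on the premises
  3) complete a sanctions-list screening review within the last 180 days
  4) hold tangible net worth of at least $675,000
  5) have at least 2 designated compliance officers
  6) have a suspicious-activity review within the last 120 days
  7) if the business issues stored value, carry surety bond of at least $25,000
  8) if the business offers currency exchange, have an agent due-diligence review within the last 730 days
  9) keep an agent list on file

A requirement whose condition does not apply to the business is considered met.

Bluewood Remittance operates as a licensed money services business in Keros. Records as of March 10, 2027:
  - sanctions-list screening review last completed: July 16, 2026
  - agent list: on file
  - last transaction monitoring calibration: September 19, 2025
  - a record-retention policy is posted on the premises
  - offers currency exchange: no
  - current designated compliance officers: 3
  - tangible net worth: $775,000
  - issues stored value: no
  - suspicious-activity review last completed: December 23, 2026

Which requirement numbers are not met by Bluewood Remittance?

3

1. transaction monitoring calibration 537 days ago vs limit 540 → met
2. record-retention policy present → met
3. sanctions-list screening review 237 days ago vs limit 180 → not met
4. tangible net worth $775,000 ≥ $675,000 → met
5. designated compliance officers 3 ≥ 2 → met
6. suspicious-activity review 77 days ago vs limit 120 → met
7. condition 'issues stored value' does not hold → requirement n/a → met
8. condition 'offers currency exchange' does not hold → requirement n/a → met
9. agent list present → met
Not met: 3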